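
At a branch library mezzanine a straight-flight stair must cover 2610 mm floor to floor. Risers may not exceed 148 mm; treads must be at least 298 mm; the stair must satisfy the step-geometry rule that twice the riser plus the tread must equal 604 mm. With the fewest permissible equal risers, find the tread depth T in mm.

⌈2610/148⌉ = 18 risers.
Riser R = 2610 / 18 = 145 mm, within the 148 mm limit.
T = 604 − 2·145 = 314 mm, which satisfies the 298 mm minimum.

314 mm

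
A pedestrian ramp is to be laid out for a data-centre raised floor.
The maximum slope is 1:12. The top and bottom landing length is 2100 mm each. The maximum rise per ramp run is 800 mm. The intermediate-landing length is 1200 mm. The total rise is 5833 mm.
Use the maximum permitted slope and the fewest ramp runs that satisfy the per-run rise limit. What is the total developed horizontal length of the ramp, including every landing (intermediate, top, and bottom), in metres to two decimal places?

At most 800 each: 5833/800 = 7.29, giving 8 ramp runs. That means 7 intermediate landings.
Horizontal run for 5833 mm of rise at 1:12 is 5833 × 12 = 69996 mm.
7 intermediate landings contribute 7 × 1200 = 8400 mm.
Top and bottom landings: 2 × 2100 = 4200 mm.
Total = 69996 + 8400 + 4200 = 82596 mm.
= 82.60 m.

82.60 m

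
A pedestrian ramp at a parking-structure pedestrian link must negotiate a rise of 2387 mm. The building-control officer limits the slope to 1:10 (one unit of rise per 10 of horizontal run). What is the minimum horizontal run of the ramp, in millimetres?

23870 mm

Run = rise × 10 = 2387 × 10 = 23870 mm.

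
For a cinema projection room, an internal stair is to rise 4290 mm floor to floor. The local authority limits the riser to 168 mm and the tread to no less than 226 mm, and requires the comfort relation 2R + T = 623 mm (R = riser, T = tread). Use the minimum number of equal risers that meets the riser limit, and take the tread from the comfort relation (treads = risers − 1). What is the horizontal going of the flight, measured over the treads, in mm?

4290 / 168 = 25.54, so 26 risers are needed.
Each riser is 4290/26 = 165 mm (≤ 168 mm).
From 2R + T = 623: T = 623 − 330 = 293 mm.
Going = (26 − 1) × 293 = 7325 mm.

7325 mm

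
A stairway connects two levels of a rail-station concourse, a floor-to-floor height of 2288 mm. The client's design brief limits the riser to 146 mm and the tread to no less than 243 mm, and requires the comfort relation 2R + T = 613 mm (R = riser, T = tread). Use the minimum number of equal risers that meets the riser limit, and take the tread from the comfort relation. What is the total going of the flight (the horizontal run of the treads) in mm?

2288 / 146 = 15.67, so 16 risers are needed.
Each riser is 2288/16 = 143 mm (≤ 146 mm).
T = 613 − 2·143 = 327 mm, which satisfies the 243 mm minimum.
Treads = 16 − 1 = 15; going = 15 × 327 = 4905 mm.

4905 mm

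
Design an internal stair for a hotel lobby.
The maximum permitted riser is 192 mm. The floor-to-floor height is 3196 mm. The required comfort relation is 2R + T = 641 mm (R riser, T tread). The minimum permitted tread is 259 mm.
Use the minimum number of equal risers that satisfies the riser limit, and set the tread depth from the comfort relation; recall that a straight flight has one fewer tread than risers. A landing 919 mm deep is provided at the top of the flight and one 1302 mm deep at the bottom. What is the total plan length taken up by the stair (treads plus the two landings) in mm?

6461 mm

⌈3196/192⌉ = 17 risers.
Each riser is 3196/17 = 188 mm (≤ 192 mm).
T = 641 − 2·188 = 265 mm, which satisfies the 259 mm minimum.
Treads = 17 − 1 = 16; going = 16 × 265 = 4240 mm.
Add landings: 4240 + 919 + 1302 = 6461 mm.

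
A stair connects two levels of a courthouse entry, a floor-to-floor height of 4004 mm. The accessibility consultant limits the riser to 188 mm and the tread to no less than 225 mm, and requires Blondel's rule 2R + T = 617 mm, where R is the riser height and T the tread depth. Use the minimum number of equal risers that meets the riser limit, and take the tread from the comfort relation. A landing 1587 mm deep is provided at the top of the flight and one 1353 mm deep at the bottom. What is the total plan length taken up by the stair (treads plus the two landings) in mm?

4004 / 188 = 21.298 → round up to 22 risers.
Each riser is 4004/22 = 182 mm (≤ 188 mm).
Tread T = 617 − 2 × 182 = 253 mm (≥ 225 mm).
Treads = 22 − 1 = 21; going = 21 × 253 = 5313 mm.
Add landings: 5313 + 1587 + 1353 = 8253 mm.

8253 mm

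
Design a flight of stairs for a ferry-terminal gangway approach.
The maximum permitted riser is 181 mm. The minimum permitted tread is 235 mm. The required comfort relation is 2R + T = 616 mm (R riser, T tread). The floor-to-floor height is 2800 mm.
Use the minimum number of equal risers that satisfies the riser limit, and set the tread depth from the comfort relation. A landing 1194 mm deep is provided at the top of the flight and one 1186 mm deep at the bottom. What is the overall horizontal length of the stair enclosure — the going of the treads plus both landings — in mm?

6370 mm

2800 / 181 = 15.470 → round up to 16 risers.
Each riser is 2800/16 = 175 mm (≤ 181 mm).
T = 616 − 2·175 = 266 mm, which satisfies the 235 mm minimum.
Treads = 16 − 1 = 15; going = 15 × 266 = 3990 mm.
Enclosure = 3990 + 1194 + 1186 = 6370 mm.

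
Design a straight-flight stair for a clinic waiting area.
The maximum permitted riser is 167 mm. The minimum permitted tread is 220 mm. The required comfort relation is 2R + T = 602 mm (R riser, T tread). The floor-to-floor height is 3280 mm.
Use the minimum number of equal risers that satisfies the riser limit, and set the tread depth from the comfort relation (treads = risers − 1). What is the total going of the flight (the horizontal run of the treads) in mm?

5206 mm

3280 / 167 = 19.641 → round up to 20 risers.
Riser R = 3280 / 20 = 164 mm, within the 167 mm limit.
Tread T = 602 − 2 × 164 = 274 mm (≥ 220 mm).
Treads = 20 − 1 = 19; going = 19 × 274 = 5206 mm.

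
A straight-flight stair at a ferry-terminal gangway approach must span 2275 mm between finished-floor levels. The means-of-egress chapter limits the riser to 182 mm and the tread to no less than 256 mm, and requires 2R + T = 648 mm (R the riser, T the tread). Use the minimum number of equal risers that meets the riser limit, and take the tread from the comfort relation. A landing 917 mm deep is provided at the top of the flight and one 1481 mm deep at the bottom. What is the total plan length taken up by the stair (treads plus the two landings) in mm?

5974 mm

At most 182 each: 2275/182 = 12.50, giving 13 risers.
R = 2275 ÷ 13 = 175 mm.
Tread T = 648 − 2 × 175 = 298 mm (≥ 256 mm).
Going = (13 − 1) × 298 = 3576 mm.
Add landings: 3576 + 917 + 1481 = 5974 mm.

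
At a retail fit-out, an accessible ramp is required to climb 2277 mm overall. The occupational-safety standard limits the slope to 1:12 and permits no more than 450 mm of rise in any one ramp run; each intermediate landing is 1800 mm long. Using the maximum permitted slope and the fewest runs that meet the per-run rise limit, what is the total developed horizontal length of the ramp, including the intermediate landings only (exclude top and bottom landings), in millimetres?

36324 mm

⌈2277/450⌉ = 6 ramp runs. That means 5 intermediate landings.
Ramp run (horizontal) at 1:12: 2277 × 12 = 27324 mm.
Intermediate landings: 5 × 1800 = 9000 mm.
Developed length = 27324 + 9000 = 36324 mm.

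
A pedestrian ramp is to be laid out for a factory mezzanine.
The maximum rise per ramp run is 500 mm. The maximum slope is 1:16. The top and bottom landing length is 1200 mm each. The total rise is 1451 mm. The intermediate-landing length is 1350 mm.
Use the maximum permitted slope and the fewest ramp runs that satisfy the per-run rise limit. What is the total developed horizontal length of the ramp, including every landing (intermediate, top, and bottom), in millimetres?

1451 / 500 = 2.90, so 3 ramp runs are needed. That means 2 intermediate landings.
Horizontal run for 1451 mm of rise at 1:16 is 1451 × 16 = 23216 mm.
2 intermediate landings contribute 2 × 1350 = 2700 mm.
Top and bottom landings: 2 × 1200 = 2400 mm.
Total = 23216 + 2700 + 2400 = 28316 mm.

28316 mm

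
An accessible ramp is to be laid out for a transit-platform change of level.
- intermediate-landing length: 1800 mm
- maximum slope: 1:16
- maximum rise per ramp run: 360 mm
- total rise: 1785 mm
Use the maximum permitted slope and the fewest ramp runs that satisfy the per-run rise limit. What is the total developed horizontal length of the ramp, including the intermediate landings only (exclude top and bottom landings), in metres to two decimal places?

35.76 m

⌈1785/360⌉ = 5 ramp runs. That means 4 intermediate landings.
Horizontal run for 1785 mm of rise at 1:16 is 1785 × 16 = 28560 mm.
4 intermediate landings contribute 4 × 1800 = 7200 mm.
Total developed length = 28560 + 7200 = 35760 mm.
= 35.76 m.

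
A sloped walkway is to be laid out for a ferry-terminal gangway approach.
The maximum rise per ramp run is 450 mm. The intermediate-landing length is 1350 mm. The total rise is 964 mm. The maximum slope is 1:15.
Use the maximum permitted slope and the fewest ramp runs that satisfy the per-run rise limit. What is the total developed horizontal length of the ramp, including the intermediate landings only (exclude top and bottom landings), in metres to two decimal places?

17.16 m

At most 450 each: 964/450 = 2.14, giving 3 ramp runs. That means 2 intermediate landings.
Horizontal run for 964 mm of rise at 1:15 is 964 × 15 = 14460 mm.
Intermediate landings: 2 × 1350 = 2700 mm.
Developed length = 14460 + 2700 = 17160 mm.
= 17.16 m.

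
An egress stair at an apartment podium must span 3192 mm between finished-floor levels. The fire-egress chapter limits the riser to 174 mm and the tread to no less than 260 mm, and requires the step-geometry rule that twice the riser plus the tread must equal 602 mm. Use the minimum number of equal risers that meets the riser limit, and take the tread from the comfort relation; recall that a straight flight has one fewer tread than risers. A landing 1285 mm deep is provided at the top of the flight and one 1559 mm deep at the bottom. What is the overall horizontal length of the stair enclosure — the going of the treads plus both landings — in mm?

7632 mm

At most 174 each: 3192/174 = 18.34, giving 19 risers.
R = 3192 ÷ 19 = 168 mm.
From 2R + T = 602: T = 602 − 336 = 266 mm.
19 risers give 18 treads; going = 18 × 266 = 4788 mm.
Add landings: 4788 + 1285 + 1559 = 7632 mm.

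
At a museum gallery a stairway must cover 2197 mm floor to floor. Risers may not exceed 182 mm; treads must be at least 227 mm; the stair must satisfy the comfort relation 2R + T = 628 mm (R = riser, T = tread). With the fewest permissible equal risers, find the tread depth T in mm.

2197 / 182 = 12.071 → round up to 13 risers.
Riser R = 2197 / 13 = 169 mm, within the 182 mm limit.
Tread T = 628 − 2 × 169 = 290 mm (≥ 227 mm).

290 mm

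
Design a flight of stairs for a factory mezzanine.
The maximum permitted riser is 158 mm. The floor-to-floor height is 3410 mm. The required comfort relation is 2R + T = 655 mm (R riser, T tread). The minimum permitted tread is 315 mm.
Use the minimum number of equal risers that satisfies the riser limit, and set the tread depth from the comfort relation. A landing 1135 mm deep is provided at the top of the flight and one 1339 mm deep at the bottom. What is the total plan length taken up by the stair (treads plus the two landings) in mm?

At most 158 each: 3410/158 = 21.58, giving 22 risers.
Each riser is 3410/22 = 155 mm (≤ 158 mm).
From 2R + T = 655: T = 655 − 310 = 345 mm.
22 risers give 21 treads; going = 21 × 345 = 7245 mm.
Enclosure = 7245 + 1135 + 1339 = 9719 mm.

9719 mm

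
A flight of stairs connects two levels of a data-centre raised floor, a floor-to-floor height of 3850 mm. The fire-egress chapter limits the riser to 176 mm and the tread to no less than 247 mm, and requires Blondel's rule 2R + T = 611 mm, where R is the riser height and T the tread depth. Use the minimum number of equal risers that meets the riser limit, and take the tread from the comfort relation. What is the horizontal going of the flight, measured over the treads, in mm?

3850 / 176 = 21.875 → round up to 22 risers.
Riser R = 3850 / 22 = 175 mm, within the 176 mm limit.
Tread T = 611 − 2 × 175 = 261 mm (≥ 247 mm).
Treads = 22 − 1 = 21; going = 21 × 261 = 5481 mm.

5481 mm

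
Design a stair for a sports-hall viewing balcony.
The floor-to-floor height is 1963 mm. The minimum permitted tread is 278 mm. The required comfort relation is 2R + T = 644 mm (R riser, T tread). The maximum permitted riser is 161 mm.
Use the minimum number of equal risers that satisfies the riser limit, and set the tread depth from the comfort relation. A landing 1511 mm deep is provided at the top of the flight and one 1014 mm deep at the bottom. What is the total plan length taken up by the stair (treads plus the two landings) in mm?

6629 mm

At most 161 each: 1963/161 = 12.19, giving 13 risers.
Each riser is 1963/13 = 151 mm (≤ 161 mm).
T = 644 − 2·151 = 342 mm, which satisfies the 278 mm minimum.
Going = (13 − 1) × 342 = 4104 mm.
Add landings: 4104 + 1511 + 1014 = 6629 mm.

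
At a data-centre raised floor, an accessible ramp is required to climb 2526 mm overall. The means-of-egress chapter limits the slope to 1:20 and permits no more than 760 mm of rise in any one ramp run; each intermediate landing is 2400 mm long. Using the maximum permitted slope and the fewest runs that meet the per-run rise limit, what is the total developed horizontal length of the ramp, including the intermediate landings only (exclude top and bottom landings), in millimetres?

57720 mm

At most 760 each: 2526/760 = 3.32, giving 4 ramp runs. That means 3 intermediate landings.
Horizontal run for 2526 mm of rise at 1:20 is 2526 × 20 = 50520 mm.
3 intermediate landings contribute 3 × 2400 = 7200 mm.
Developed length = 50520 + 7200 = 57720 mm.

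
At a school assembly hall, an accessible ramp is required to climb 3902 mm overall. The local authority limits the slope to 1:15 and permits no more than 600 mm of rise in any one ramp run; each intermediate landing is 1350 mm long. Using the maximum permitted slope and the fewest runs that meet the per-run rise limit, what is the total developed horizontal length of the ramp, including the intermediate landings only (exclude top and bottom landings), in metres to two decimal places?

At most 600 each: 3902/600 = 6.50, giving 7 ramp runs. That means 6 intermediate landings.
Ramp run (horizontal) at 1:15: 3902 × 15 = 58530 mm.
Intermediate landings: 6 × 1350 = 8100 mm.
Total developed length = 58530 + 8100 = 66630 mm.
= 66.63 m.

66.63 m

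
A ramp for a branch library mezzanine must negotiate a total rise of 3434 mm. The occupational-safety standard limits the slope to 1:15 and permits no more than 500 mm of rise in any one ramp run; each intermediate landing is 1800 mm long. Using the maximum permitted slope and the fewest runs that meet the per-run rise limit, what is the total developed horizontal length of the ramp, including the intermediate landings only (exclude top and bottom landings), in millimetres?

3434 / 500 = 6.868 → round up to 7 ramp runs. That means 6 intermediate landings.
Ramp run (horizontal) at 1:15: 3434 × 15 = 51510 mm.
Intermediate landings: 6 × 1800 = 10800 mm.
Total developed length = 51510 + 10800 = 62310 mm.

62310 mm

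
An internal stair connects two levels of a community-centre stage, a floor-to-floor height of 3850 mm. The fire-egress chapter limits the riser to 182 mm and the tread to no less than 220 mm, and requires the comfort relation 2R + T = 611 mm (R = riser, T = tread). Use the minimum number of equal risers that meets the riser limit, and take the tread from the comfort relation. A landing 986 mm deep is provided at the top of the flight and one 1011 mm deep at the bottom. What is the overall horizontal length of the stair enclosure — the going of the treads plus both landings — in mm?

7478 mm

At most 182 each: 3850/182 = 21.15, giving 22 risers.
R = 3850 ÷ 22 = 175 mm.
Tread T = 611 − 2 × 175 = 261 mm (≥ 220 mm).
Going = (22 − 1) × 261 = 5481 mm.
Enclosure = 5481 + 986 + 1011 = 7478 mm.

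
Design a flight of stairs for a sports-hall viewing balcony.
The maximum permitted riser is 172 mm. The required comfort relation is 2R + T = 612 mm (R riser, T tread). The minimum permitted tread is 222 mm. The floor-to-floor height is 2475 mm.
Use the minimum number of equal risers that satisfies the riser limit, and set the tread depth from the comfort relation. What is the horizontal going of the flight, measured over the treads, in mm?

3948 mm

2475 / 172 = 14.39, so 15 risers are needed.
Each riser is 2475/15 = 165 mm (≤ 172 mm).
T = 612 − 2·165 = 282 mm, which satisfies the 222 mm minimum.
Going = (15 − 1) × 282 = 3948 mm.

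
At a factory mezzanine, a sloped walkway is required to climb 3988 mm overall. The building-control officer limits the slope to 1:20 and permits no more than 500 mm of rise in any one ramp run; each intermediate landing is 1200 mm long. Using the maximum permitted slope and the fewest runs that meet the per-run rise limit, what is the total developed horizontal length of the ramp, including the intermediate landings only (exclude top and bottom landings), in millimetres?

3988 / 500 = 7.976 → round up to 8 ramp runs. That means 7 intermediate landings.
Horizontal run for 3988 mm of rise at 1:20 is 3988 × 20 = 79760 mm.
7 intermediate landings contribute 7 × 1200 = 8400 mm.
Total developed length = 79760 + 8400 = 88160 mm.

88160 mm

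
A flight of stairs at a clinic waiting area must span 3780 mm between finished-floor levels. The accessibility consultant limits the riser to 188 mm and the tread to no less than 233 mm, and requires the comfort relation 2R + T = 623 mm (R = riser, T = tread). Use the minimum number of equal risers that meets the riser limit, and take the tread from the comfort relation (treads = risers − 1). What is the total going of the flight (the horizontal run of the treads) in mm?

5260 mm

3780 / 188 = 20.11, so 21 risers are needed.
Each riser is 3780/21 = 180 mm (≤ 188 mm).
From 2R + T = 623: T = 623 − 360 = 263 mm.
21 risers give 20 treads; going = 20 × 263 = 5260 mm.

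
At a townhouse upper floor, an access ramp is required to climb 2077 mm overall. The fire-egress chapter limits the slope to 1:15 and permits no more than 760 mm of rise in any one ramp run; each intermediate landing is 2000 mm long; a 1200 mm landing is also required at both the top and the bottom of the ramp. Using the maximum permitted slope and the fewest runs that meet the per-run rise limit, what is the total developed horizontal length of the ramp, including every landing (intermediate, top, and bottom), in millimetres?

37555 mm

2077 / 760 = 2.73, so 3 ramp runs are needed. That means 2 intermediate landings.
Horizontal run for 2077 mm of rise at 1:15 is 2077 × 15 = 31155 mm.
2 intermediate landings contribute 2 × 2000 = 4000 mm.
Top and bottom landings: 2 × 1200 = 2400 mm.
Total = 31155 + 4000 + 2400 = 37555 mm.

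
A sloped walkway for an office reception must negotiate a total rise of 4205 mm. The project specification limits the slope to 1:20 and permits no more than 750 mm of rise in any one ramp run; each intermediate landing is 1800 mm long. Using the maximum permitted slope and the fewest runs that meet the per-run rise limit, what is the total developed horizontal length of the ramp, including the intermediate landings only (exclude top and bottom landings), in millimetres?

⌈4205/750⌉ = 6 ramp runs. That means 5 intermediate landings.
Horizontal run for 4205 mm of rise at 1:20 is 4205 × 20 = 84100 mm.
Intermediate landings: 5 × 1800 = 9000 mm.
Developed length = 84100 + 9000 = 93100 mm.

93100 mm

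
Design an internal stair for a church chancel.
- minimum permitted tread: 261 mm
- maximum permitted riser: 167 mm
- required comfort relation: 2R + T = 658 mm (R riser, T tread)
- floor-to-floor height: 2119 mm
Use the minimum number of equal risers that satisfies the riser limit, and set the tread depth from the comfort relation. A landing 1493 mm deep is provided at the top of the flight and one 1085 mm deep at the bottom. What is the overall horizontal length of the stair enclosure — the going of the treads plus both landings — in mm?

6562 mm

2119 / 167 = 12.69, so 13 risers are needed.
R = 2119 ÷ 13 = 163 mm.
T = 658 − 2·163 = 332 mm, which satisfies the 261 mm minimum.
13 risers give 12 treads; going = 12 × 332 = 3984 mm.
Enclosure = 3984 + 1493 + 1085 = 6562 mm.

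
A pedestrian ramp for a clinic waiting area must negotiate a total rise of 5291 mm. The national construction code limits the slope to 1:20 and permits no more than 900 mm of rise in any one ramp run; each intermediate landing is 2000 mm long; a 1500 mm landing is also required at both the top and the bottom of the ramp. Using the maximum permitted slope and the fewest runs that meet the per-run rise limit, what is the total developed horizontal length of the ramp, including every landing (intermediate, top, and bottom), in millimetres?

118820 mm

At most 900 each: 5291/900 = 5.88, giving 6 ramp runs. That means 5 intermediate landings.
Ramp run (horizontal) at 1:20: 5291 × 20 = 105820 mm.
5 intermediate landings contribute 5 × 2000 = 10000 mm.
Top and bottom landings: 2 × 1500 = 3000 mm.
Total = 105820 + 10000 + 3000 = 118820 mm.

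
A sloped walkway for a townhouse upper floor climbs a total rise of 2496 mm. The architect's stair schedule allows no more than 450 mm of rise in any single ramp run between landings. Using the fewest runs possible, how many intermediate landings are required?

5 intermediate landings

2496 / 450 = 5.547 → round up to 6 ramp runs.
6 runs are separated by 5 intermediate landings.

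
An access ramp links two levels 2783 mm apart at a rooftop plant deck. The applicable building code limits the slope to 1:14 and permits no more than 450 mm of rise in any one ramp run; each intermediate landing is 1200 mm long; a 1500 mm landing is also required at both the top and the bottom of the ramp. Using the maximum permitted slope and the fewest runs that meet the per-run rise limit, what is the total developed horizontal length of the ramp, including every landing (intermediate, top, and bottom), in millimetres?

49162 mm

2783 / 450 = 6.18, so 7 ramp runs are needed. That means 6 intermediate landings.
Ramp run (horizontal) at 1:14: 2783 × 14 = 38962 mm.
6 intermediate landings contribute 6 × 1200 = 7200 mm.
Top and bottom landings: 2 × 1500 = 3000 mm.
Total = 38962 + 7200 + 3000 = 49162 mm.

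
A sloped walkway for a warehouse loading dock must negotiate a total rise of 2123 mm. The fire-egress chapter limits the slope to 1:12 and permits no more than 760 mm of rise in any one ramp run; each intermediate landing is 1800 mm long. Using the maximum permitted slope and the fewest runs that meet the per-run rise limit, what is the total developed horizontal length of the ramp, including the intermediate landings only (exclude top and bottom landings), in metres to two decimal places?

2123 / 760 = 2.793 → round up to 3 ramp runs. That means 2 intermediate landings.
Ramp run (horizontal) at 1:12: 2123 × 12 = 25476 mm.
Intermediate landings: 2 × 1800 = 3600 mm.
Developed length = 25476 + 3600 = 29076 mm.
= 29.08 m.

29.08 m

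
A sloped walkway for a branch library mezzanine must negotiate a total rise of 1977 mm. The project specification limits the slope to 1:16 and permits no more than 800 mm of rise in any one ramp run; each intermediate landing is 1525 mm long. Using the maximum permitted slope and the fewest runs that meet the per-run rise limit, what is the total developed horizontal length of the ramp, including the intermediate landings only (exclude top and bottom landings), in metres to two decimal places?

34.68 m

At most 800 each: 1977/800 = 2.47, giving 3 ramp runs. That means 2 intermediate landings.
Horizontal run for 1977 mm of rise at 1:16 is 1977 × 16 = 31632 mm.
2 intermediate landings contribute 2 × 1525 = 3050 mm.
Total developed length = 31632 + 3050 = 34682 mm.
= 34.68 m.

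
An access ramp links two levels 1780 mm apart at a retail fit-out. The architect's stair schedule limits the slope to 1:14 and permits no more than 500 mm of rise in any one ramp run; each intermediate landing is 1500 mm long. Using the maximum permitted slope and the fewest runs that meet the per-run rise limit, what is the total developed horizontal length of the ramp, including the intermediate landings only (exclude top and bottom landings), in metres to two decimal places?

29.42 m

1780 / 500 = 3.560 → round up to 4 ramp runs. That means 3 intermediate landings.
Horizontal run for 1780 mm of rise at 1:14 is 1780 × 14 = 24920 mm.
3 intermediate landings contribute 3 × 1500 = 4500 mm.
Total developed length = 24920 + 4500 = 29420 mm.
= 29.42 m.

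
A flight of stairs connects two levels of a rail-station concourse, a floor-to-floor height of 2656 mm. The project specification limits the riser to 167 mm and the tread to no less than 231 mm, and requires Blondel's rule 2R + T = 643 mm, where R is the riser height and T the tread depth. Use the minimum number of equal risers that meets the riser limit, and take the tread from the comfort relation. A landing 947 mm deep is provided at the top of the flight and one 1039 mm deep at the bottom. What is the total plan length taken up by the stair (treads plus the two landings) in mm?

6651 mm

⌈2656/167⌉ = 16 risers.
R = 2656 ÷ 16 = 166 mm.
T = 643 − 2·166 = 311 mm, which satisfies the 231 mm minimum.
16 risers give 15 treads; going = 15 × 311 = 4665 mm.
Add landings: 4665 + 947 + 1039 = 6651 mm.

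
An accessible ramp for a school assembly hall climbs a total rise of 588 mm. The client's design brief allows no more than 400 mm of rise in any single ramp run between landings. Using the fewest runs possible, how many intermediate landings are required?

1 intermediate landings

⌈588/400⌉ = 2 ramp runs.
2 runs are separated by 1 intermediate landings.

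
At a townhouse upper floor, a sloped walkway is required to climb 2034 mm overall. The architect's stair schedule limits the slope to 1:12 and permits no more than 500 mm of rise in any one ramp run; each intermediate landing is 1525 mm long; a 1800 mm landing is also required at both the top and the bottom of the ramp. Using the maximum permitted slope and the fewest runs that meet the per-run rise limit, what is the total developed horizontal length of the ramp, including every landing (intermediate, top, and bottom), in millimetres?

34108 mm

2034 / 500 = 4.07, so 5 ramp runs are needed. That means 4 intermediate landings.
Horizontal run for 2034 mm of rise at 1:12 is 2034 × 12 = 24408 mm.
Intermediate landings: 4 × 1525 = 6100 mm.
Top and bottom landings: 2 × 1800 = 3600 mm.
Total = 24408 + 6100 + 3600 = 34108 mm.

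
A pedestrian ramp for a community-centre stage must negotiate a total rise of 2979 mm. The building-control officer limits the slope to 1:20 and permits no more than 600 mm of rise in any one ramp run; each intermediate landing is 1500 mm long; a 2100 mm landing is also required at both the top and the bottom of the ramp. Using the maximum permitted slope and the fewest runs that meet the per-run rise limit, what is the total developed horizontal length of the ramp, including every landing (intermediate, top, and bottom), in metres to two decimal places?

69.78 m

2979 / 600 = 4.965 → round up to 5 ramp runs. That means 4 intermediate landings.
Horizontal run for 2979 mm of rise at 1:20 is 2979 × 20 = 59580 mm.
Intermediate landings: 4 × 1500 = 6000 mm.
Top and bottom landings: 2 × 2100 = 4200 mm.
Total = 59580 + 6000 + 4200 = 69780 mm.
= 69.78 m.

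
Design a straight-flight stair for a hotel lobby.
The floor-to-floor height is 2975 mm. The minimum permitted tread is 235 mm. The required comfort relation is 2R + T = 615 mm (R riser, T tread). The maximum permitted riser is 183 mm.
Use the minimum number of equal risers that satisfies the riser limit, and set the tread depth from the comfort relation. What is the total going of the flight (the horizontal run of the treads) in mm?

4240 mm

At most 183 each: 2975/183 = 16.26, giving 17 risers.
R = 2975 ÷ 17 = 175 mm.
T = 615 − 2·175 = 265 mm, which satisfies the 235 mm minimum.
Treads = 17 − 1 = 16; going = 16 × 265 = 4240 mm.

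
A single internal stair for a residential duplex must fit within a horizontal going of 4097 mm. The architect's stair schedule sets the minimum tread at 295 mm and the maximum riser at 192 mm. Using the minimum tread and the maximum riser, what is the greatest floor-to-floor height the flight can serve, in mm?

2688 mm

Treads that fit: ⌊4097 / 295⌋ = 13.
Risers = treads + 1 = 14.
Maximum height = 14 × 192 = 2688 mm.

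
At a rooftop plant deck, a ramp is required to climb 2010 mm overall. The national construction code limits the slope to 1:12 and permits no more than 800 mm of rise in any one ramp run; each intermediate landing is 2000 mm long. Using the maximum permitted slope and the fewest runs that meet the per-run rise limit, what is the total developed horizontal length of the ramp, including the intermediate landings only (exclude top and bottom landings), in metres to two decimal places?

⌈2010/800⌉ = 3 ramp runs. That means 2 intermediate landings.
Horizontal run for 2010 mm of rise at 1:12 is 2010 × 12 = 24120 mm.
Intermediate landings: 2 × 2000 = 4000 mm.
Developed length = 24120 + 4000 = 28120 mm.
= 28.12 m.

28.12 m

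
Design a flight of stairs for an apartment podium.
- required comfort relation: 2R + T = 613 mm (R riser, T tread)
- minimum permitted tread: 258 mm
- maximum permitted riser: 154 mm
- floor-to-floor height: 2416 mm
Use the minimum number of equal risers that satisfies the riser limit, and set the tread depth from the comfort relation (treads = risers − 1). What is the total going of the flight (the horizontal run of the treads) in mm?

4665 mm

⌈2416/154⌉ = 16 risers.
Riser R = 2416 / 16 = 151 mm, within the 154 mm limit.
Tread T = 613 − 2 × 151 = 311 mm (≥ 258 mm).
Going = (16 − 1) × 311 = 4665 mm.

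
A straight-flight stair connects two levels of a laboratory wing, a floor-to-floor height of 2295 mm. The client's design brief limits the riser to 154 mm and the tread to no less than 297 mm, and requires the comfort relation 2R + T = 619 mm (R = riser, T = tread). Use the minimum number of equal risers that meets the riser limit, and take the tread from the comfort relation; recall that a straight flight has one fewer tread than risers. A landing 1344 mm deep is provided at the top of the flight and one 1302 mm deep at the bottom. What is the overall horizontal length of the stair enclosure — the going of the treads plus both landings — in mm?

At most 154 each: 2295/154 = 14.90, giving 15 risers.
Each riser is 2295/15 = 153 mm (≤ 154 mm).
From 2R + T = 619: T = 619 − 306 = 313 mm.
Treads = 15 − 1 = 14; going = 14 × 313 = 4382 mm.
Add landings: 4382 + 1344 + 1302 = 7028 mm.

7028 mm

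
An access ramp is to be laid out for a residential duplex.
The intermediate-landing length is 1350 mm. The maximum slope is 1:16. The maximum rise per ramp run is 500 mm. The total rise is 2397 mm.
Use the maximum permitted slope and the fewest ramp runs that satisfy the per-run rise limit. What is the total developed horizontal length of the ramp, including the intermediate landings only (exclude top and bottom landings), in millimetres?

2397 / 500 = 4.79, so 5 ramp runs are needed. That means 4 intermediate landings.
Ramp run (horizontal) at 1:16: 2397 × 16 = 38352 mm.
Intermediate landings: 4 × 1350 = 5400 mm.
Total developed length = 38352 + 5400 = 43752 mm.

43752 mm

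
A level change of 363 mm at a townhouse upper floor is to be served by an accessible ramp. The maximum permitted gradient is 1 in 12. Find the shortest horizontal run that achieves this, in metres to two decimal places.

4.36 m

Run = rise × 12 = 363 × 12 = 4356 mm.
4356 mm = 4.36 m.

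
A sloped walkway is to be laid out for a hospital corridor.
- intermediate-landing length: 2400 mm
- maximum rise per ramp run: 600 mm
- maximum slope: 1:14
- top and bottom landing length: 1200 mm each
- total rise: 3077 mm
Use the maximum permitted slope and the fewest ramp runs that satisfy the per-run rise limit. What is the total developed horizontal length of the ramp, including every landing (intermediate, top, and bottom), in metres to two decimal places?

57.48 m

At most 600 each: 3077/600 = 5.13, giving 6 ramp runs. That means 5 intermediate landings.
Horizontal run for 3077 mm of rise at 1:14 is 3077 × 14 = 43078 mm.
5 intermediate landings contribute 5 × 2400 = 12000 mm.
Top and bottom landings: 2 × 1200 = 2400 mm.
Total = 43078 + 12000 + 2400 = 57478 mm.
= 57.48 m.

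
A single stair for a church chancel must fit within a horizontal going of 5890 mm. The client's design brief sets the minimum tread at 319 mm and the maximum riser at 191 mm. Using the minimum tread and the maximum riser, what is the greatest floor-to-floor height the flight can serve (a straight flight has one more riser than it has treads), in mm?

Treads that fit: ⌊5890 / 319⌋ = 18.
Risers = treads + 1 = 19.
Maximum height = 19 × 191 = 3629 mm.

3629 mm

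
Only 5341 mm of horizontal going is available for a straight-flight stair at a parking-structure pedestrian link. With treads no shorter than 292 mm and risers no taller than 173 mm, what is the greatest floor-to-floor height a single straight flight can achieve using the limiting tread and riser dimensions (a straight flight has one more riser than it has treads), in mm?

3287 mm

5341 / 292 = 18.29, so 18 treads fit.
Risers = treads + 1 = 19.
Maximum height = 19 × 173 = 3287 mm.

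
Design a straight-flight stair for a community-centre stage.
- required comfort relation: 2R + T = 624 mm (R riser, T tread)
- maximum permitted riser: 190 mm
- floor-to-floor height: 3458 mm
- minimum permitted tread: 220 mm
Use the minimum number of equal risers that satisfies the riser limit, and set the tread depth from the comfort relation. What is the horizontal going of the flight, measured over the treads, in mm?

3458 / 190 = 18.200 → round up to 19 risers.
Riser R = 3458 / 19 = 182 mm, within the 190 mm limit.
Tread T = 624 − 2 × 182 = 260 mm (≥ 220 mm).
Going = (19 − 1) × 260 = 4680 mm.

4680 mm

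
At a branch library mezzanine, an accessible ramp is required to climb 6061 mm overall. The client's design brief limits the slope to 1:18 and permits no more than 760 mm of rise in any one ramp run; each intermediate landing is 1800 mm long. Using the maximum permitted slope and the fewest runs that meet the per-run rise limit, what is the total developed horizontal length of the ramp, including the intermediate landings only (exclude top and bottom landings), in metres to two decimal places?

121.70 m

At most 760 each: 6061/760 = 7.97, giving 8 ramp runs. That means 7 intermediate landings.
Ramp run (horizontal) at 1:18: 6061 × 18 = 109098 mm.
7 intermediate landings contribute 7 × 1800 = 12600 mm.
Total developed length = 109098 + 12600 = 121698 mm.
= 121.70 m.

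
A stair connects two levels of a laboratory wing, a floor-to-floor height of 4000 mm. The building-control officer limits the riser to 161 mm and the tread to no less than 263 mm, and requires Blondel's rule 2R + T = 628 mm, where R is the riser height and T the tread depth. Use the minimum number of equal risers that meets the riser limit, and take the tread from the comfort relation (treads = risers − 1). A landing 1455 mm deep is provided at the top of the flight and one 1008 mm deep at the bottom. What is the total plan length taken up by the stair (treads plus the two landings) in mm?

4000 / 161 = 24.845 → round up to 25 risers.
R = 4000 ÷ 25 = 160 mm.
Tread T = 628 − 2 × 160 = 308 mm (≥ 263 mm).
Treads = 25 − 1 = 24; going = 24 × 308 = 7392 mm.
Add landings: 7392 + 1455 + 1008 = 9855 mm.

9855 mm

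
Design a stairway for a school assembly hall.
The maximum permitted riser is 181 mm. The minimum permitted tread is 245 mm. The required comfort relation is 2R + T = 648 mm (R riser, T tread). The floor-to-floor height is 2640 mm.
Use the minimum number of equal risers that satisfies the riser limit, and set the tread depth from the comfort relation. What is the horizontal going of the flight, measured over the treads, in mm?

⌈2640/181⌉ = 15 risers.
Riser R = 2640 / 15 = 176 mm, within the 181 mm limit.
Tread T = 648 − 2 × 176 = 296 mm (≥ 245 mm).
Going = (15 − 1) × 296 = 4144 mm.

4144 mm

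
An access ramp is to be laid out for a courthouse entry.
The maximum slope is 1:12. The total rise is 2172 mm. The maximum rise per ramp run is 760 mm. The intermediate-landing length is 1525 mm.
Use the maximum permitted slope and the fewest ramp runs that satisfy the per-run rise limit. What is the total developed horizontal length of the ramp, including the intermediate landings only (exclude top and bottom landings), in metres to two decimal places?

29.11 m

2172 / 760 = 2.86, so 3 ramp runs are needed. That means 2 intermediate landings.
Ramp run (horizontal) at 1:12: 2172 × 12 = 26064 mm.
Intermediate landings: 2 × 1525 = 3050 mm.
Total developed length = 26064 + 3050 = 29114 mm.
= 29.11 m.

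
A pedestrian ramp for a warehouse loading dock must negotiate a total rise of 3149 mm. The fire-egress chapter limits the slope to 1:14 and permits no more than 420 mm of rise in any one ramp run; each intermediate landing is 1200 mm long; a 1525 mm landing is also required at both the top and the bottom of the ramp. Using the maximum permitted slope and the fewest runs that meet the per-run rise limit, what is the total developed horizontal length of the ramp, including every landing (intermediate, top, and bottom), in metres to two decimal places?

55.54 m

3149 / 420 = 7.50, so 8 ramp runs are needed. That means 7 intermediate landings.
Horizontal run for 3149 mm of rise at 1:14 is 3149 × 14 = 44086 mm.
Intermediate landings: 7 × 1200 = 8400 mm.
Top and bottom landings: 2 × 1525 = 3050 mm.
Total = 44086 + 8400 + 3050 = 55536 mm.
= 55.54 m.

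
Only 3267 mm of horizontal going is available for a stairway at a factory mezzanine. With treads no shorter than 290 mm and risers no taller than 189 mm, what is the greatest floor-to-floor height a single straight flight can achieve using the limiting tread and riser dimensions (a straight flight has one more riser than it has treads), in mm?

3267 / 290 = 11.27, so 11 treads fit.
Risers = treads + 1 = 12.
Maximum height = 12 × 189 = 2268 mm.

2268 mm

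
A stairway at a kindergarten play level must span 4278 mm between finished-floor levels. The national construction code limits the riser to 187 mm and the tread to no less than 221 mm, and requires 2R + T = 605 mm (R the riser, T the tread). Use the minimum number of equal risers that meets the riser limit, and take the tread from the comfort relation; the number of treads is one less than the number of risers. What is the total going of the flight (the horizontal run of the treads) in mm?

At most 187 each: 4278/187 = 22.88, giving 23 risers.
R = 4278 ÷ 23 = 186 mm.
From 2R + T = 605: T = 605 − 372 = 233 mm.
Going = (23 − 1) × 233 = 5126 mm.

5126 mm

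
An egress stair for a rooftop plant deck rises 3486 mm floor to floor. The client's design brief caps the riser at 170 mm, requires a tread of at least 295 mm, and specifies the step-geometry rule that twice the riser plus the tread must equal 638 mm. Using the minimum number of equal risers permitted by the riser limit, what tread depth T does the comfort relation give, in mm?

306 mm

3486 / 170 = 20.51, so 21 risers are needed.
Each riser is 3486/21 = 166 mm (≤ 170 mm).
Tread T = 638 − 2 × 166 = 306 mm (≥ 295 mm).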